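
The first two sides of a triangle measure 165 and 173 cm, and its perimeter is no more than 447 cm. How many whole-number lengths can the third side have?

101

Triangle inequality: 8 < x < 338. Perimeter ≤ 447 gives x ≤ 447 − 165 − 173 = 109.
So 8 < x ≤ 109; integers 9 through 109: 101 values.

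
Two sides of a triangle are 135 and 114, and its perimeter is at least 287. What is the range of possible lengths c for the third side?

Triangle inequality alone gives 21 < c < 249.
The perimeter condition gives c ≥ 287 − 135 − 114 = 38.
Intersecting the two: 38 ≤ c < 249.

38 ≤ c < 249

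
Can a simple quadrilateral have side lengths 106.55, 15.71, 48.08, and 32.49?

For a quadrilateral, each side must be shorter than the sum of the others.
Here the longest side is 106.55, but the remaining 3 sides sum to only 96.28.

No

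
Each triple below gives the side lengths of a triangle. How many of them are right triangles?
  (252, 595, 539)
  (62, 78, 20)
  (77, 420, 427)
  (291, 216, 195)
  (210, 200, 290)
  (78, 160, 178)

5

(252,595,539): 252²+539² = 354025 = 595² → right
(62,78,20): 20²+62² = 4244 < 6084 = 78² → obtuse
(77,420,427): 77²+420² = 182329 = 427² → right
(291,216,195): 195²+216² = 84681 = 291² → right
(210,200,290): 200²+210² = 84100 = 290² → right
(78,160,178): 78²+160² = 31684 = 178² → right
5 of the 6 are right.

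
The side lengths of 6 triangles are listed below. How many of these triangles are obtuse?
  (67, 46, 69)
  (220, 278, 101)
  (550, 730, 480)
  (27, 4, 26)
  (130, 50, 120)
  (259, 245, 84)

2

(67,46,69): 46²+67² = 6605 > 4761 = 69² → acute
(220,278,101): 101²+220² = 58601 < 77284 = 278² → obtuse
(550,730,480): 480²+550² = 532900 = 730² → right
(27,4,26): 4²+26² = 692 < 729 = 27² → obtuse
(130,50,120): 50²+120² = 16900 = 130² → right
(259,245,84): 84²+245² = 67081 = 259² → right
2 of the 6 are obtuse.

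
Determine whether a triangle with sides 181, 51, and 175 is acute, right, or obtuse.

Compare the square of the longest side to the sum of squares of the other two: 51² + 175² = 33226 > 32761 = 181².

acute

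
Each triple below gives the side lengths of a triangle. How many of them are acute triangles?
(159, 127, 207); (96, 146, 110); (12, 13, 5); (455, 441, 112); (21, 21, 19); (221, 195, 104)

1

(159,127,207): 127²+159² = 41410 < 42849 = 207² → obtuse
(96,146,110): 96²+110² = 21316 = 146² → right
(12,13,5): 5²+12² = 169 = 13² → right
(455,441,112): 112²+441² = 207025 = 455² → right
(21,21,19): 19²+21² = 802 > 441 = 21² → acute
(221,195,104): 104²+195² = 48841 = 221² → right
1 of the 6 is acute.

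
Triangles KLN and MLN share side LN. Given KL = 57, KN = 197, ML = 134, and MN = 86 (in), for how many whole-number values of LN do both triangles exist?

From triangle KLN: 140 < LN < 254.
From triangle MLN: 48 < LN < 220.
Intersection: 140 < LN < 220, so integers 141 through 219: 79 values.

79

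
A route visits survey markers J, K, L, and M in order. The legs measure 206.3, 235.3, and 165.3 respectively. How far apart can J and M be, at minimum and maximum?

0 ≤ JM ≤ 606.9

The maximum is all hops collinear in one direction: 206.3 + 235.3 + 165.3 = 606.9.
The longest hop is 235.3; the others sum to 371.6. Since 235.3 ≤ 371.6, the path can fold back on itself completely, so the minimum distance is 0.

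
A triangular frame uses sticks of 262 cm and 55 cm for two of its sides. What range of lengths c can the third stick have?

By the triangle inequality, c must be less than 262 + 55 = 317 and greater than |262 − 55| = 207.

207 < c < 317 (cm)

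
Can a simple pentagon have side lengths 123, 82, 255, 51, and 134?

A pentagon exists iff every side is shorter than the sum of the others — equivalently, the longest side is less than the sum of the rest.
Longest side 255 < 390 (sum of the remaining 4), so yes.

Yes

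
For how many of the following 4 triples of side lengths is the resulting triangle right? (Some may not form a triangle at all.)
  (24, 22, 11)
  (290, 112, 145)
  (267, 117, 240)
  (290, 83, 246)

(24,22,11): 11²+22² = 605 > 576 = 24² → acute
(290,112,145): 112+145 ≤ 290, not a triangle
(267,117,240): 117²+240² = 71289 = 267² → right
(290,83,246): 83²+246² = 67405 < 84100 = 290² → obtuse
1 of the 4 is right.

1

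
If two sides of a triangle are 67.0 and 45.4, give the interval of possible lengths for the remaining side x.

21.6 < x < 112.4

By the triangle inequality, x must be less than 67.0 + 45.4 = 112.4 and greater than |67.0 − 45.4| = 21.6.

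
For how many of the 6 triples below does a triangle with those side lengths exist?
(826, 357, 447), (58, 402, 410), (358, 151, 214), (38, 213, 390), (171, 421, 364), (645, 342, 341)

4

(357,447,826): 357+447 ≤ 826 → not valid
(58,402,410): 58+402 > 410 → valid
(151,214,358): 151+214 > 358 → valid
(38,213,390): 38+213 ≤ 390 → not valid
(171,364,421): 171+364 > 421 → valid
(341,342,645): 341+342 > 645 → valid
4 of the 6 triples form a triangle.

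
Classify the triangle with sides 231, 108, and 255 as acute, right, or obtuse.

Compare the square of the longest side to the sum of squares of the other two: 108² + 231² = 65025 = 255².

right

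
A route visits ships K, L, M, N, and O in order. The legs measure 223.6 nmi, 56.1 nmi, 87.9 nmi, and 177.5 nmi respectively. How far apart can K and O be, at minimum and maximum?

0 ≤ KO ≤ 545.1 nmi

The maximum is all hops collinear in one direction: 223.6 + 56.1 + 87.9 + 177.5 = 545.1.
The longest hop is 223.6; the others sum to 321.5. Since 223.6 ≤ 321.5, the path can fold back on itself completely, so the minimum distance is 0.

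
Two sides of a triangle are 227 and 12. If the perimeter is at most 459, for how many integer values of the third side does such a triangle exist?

Triangle inequality: 215 < x < 239. Perimeter ≤ 459 gives x ≤ 459 − 227 − 12 = 220.
So 215 < x ≤ 220; integers 216 through 220: 5 values.

5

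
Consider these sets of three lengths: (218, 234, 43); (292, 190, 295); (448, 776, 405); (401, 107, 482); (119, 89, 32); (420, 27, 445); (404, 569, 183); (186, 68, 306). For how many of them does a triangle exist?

7

(43,218,234): 43+218 > 234 → valid
(190,292,295): 190+292 > 295 → valid
(405,448,776): 405+448 > 776 → valid
(107,401,482): 107+401 > 482 → valid
(32,89,119): 32+89 > 119 → valid
(27,420,445): 27+420 > 445 → valid
(183,404,569): 183+404 > 569 → valid
(68,186,306): 68+186 ≤ 306 → not valid
7 of the 8 triples form a triangle.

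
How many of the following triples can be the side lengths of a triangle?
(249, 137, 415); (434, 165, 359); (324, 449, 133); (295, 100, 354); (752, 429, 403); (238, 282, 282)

(137,249,415): 137+249 ≤ 415 → not valid
(165,359,434): 165+359 > 434 → valid
(133,324,449): 133+324 > 449 → valid
(100,295,354): 100+295 > 354 → valid
(403,429,752): 403+429 > 752 → valid
(238,282,282): 238+282 > 282 → valid
5 of the 6 triples form a triangle.

5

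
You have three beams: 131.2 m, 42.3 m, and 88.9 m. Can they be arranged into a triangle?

The two shorter sides sum to 131.2, exactly equal to the longest side 131.2.
That gives only a degenerate (flat) triangle — the inequality must be strict.

No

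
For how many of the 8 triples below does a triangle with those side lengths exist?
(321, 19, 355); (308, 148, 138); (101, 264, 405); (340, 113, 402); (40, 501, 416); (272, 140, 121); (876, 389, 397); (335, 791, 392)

(19,321,355): 19+321 ≤ 355 → not valid
(138,148,308): 138+148 ≤ 308 → not valid
(101,264,405): 101+264 ≤ 405 → not valid
(113,340,402): 113+340 > 402 → valid
(40,416,501): 40+416 ≤ 501 → not valid
(121,140,272): 121+140 ≤ 272 → not valid
(389,397,876): 389+397 ≤ 876 → not valid
(335,392,791): 335+392 ≤ 791 → not valid
1 of the 8 triples forms a triangle.

1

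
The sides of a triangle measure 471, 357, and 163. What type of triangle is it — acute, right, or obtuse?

obtuse

Compare the square of the longest side to the sum of squares of the other two: 163² + 357² = 154018 < 221841 = 471².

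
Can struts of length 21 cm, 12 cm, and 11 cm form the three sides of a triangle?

Yes

The longest side is 21, and the other two sum to 23.
Since 23 > 21, the triangle inequality holds.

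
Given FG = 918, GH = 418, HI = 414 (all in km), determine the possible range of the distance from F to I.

86 ≤ FI ≤ 1750 km

The maximum is all hops collinear in one direction: 918 + 418 + 414 = 1750.
The longest hop is 918; the others sum to 832. Folding the others back against it leaves at least 918 − 832 = 86.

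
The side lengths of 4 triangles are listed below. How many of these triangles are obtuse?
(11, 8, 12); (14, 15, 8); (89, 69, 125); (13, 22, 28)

2

(11,8,12): 8²+11² = 185 > 144 = 12² → acute
(14,15,8): 8²+14² = 260 > 225 = 15² → acute
(89,69,125): 69²+89² = 12682 < 15625 = 125² → obtuse
(13,22,28): 13²+22² = 653 < 784 = 28² → obtuse
2 of the 4 are obtuse.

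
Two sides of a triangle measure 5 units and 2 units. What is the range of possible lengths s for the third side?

3 < s < 7 (units)

By the triangle inequality, s must be less than 5 + 2 = 7 and greater than |5 − 2| = 3.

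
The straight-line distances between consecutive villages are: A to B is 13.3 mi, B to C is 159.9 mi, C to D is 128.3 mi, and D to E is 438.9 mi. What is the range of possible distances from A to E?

137.4 ≤ AE ≤ 740.4 mi

The maximum is all hops collinear in one direction: 13.3 + 159.9 + 128.3 + 438.9 = 740.4.
The longest hop is 438.9; the others sum to 301.5. Folding the others back against it leaves at least 438.9 − 301.5 = 137.4.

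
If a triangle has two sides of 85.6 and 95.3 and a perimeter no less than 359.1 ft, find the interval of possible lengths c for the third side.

178.2 ≤ c < 180.9

Triangle inequality alone gives 9.7 < c < 180.9.
The perimeter condition gives c ≥ 359.1 − 85.6 − 95.3 = 178.2.
Intersecting the two: 178.2 ≤ c < 180.9.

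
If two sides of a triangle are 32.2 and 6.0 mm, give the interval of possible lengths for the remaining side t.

By the triangle inequality, t must be less than 32.2 + 6.0 = 38.2 and greater than |32.2 − 6.0| = 26.2.

26.2 < t < 38.2 (mm)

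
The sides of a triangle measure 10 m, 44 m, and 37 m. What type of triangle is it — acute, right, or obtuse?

Compare the square of the longest side to the sum of squares of the other two: 10² + 37² = 1469 < 1936 = 44².

obtuse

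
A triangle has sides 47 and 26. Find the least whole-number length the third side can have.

22

The third side must be strictly greater than |47 − 26| = 21.
The smallest integer above 21 is 22.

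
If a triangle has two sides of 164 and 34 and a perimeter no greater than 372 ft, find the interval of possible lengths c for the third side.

130 < c ≤ 174 ft

Triangle inequality alone gives 130 < c < 198.
The perimeter condition gives c ≤ 372 − 164 − 34 = 174.
Intersecting the two: 130 < c ≤ 174.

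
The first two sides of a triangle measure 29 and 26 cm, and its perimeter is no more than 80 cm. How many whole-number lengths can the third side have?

Triangle inequality: 3 < x < 55. Perimeter ≤ 80 gives x ≤ 80 − 29 − 26 = 25.
So 3 < x ≤ 25; integers 4 through 25: 22 values.

22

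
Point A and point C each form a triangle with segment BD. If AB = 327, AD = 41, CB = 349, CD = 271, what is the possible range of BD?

From triangle ABD: |327 − 41| < BD < 327 + 41, i.e. 286 < BD < 368.
From triangle CBD: 78 < BD < 620.
Both must hold, so BD lies in the intersection.

286 < BD < 368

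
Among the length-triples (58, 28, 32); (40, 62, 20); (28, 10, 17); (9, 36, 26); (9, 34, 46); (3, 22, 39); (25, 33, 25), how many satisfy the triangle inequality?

(28,32,58): 28+32 > 58 → valid
(20,40,62): 20+40 ≤ 62 → not valid
(10,17,28): 10+17 ≤ 28 → not valid
(9,26,36): 9+26 ≤ 36 → not valid
(9,34,46): 9+34 ≤ 46 → not valid
(3,22,39): 3+22 ≤ 39 → not valid
(25,25,33): 25+25 > 33 → valid
2 of the 7 triples form a triangle.

2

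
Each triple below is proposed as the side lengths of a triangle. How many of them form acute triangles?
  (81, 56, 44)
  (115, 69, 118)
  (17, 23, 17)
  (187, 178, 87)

3

(81,56,44): 44²+56² = 5072 < 6561 = 81² → obtuse
(115,69,118): 69²+115² = 17986 > 13924 = 118² → acute
(17,23,17): 17²+17² = 578 > 529 = 23² → acute
(187,178,87): 87²+178² = 39253 > 34969 = 187² → acute
3 of the 4 are acute.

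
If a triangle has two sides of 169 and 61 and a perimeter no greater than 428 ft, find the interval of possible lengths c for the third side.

Triangle inequality alone gives 108 < c < 230.
The perimeter condition gives c ≤ 428 − 169 − 61 = 198.
Intersecting the two: 108 < c ≤ 198.

108 < c ≤ 198 ft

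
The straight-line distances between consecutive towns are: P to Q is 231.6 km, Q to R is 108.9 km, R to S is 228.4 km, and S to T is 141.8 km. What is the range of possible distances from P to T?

The maximum is all hops collinear in one direction: 231.6 + 108.9 + 228.4 + 141.8 = 710.7.
The longest hop is 231.6; the others sum to 479.1. Since 231.6 ≤ 479.1, the path can fold back on itself completely, so the minimum distance is 0.

0 ≤ PT ≤ 710.7 km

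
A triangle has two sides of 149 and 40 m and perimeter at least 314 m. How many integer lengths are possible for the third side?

64

Triangle inequality: 109 < x < 189. Perimeter ≥ 314 gives x ≥ 314 − 149 − 40 = 125.
So 125 ≤ x < 189; integers 125 through 188: 64 values.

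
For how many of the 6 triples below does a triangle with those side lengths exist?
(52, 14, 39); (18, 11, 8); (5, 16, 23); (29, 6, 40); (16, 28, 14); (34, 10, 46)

3

(14,39,52): 14+39 > 52 → valid
(8,11,18): 8+11 > 18 → valid
(5,16,23): 5+16 ≤ 23 → not valid
(6,29,40): 6+29 ≤ 40 → not valid
(14,16,28): 14+16 > 28 → valid
(10,34,46): 10+34 ≤ 46 → not valid
3 of the 6 triples form a triangle.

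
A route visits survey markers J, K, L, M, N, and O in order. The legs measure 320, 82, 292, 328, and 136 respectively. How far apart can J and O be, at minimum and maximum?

0 ≤ JO ≤ 1158

The maximum is all hops collinear in one direction: 320 + 82 + 292 + 328 + 136 = 1158.
The longest hop is 328; the others sum to 830. Since 328 ≤ 830, the path can fold back on itself completely, so the minimum distance is 0.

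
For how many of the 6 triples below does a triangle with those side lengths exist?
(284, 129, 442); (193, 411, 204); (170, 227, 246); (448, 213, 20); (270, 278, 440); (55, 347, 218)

(129,284,442): 129+284 ≤ 442 → not valid
(193,204,411): 193+204 ≤ 411 → not valid
(170,227,246): 170+227 > 246 → valid
(20,213,448): 20+213 ≤ 448 → not valid
(270,278,440): 270+278 > 440 → valid
(55,218,347): 55+218 ≤ 347 → not valid
2 of the 6 triples form a triangle.

2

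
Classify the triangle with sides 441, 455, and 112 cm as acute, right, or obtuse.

right

Compare the square of the longest side to the sum of squares of the other two: 112² + 441² = 207025 = 455².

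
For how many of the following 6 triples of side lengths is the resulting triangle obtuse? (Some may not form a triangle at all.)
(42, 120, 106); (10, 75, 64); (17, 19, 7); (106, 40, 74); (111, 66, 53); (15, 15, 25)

5

(42,120,106): 42²+106² = 13000 < 14400 = 120² → obtuse
(10,75,64): 10+64 ≤ 75, not a triangle
(17,19,7): 7²+17² = 338 < 361 = 19² → obtuse
(106,40,74): 40²+74² = 7076 < 11236 = 106² → obtuse
(111,66,53): 53²+66² = 7165 < 12321 = 111² → obtuse
(15,15,25): 15²+15² = 450 < 625 = 25² → obtuse
5 of the 6 are obtuse.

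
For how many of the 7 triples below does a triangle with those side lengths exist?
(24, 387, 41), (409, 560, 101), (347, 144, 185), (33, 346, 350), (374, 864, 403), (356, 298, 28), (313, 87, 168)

(24,41,387): 24+41 ≤ 387 → not valid
(101,409,560): 101+409 ≤ 560 → not valid
(144,185,347): 144+185 ≤ 347 → not valid
(33,346,350): 33+346 > 350 → valid
(374,403,864): 374+403 ≤ 864 → not valid
(28,298,356): 28+298 ≤ 356 → not valid
(87,168,313): 87+168 ≤ 313 → not valid
1 of the 7 triples forms a triangle.

1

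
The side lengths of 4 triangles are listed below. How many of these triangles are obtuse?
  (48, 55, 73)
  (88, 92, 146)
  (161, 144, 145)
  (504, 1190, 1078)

1

(48,55,73): 48²+55² = 5329 = 73² → right
(88,92,146): 88²+92² = 16208 < 21316 = 146² → obtuse
(161,144,145): 144²+145² = 41761 > 25921 = 161² → acute
(504,1190,1078): 504²+1078² = 1416100 = 1190² → right
1 of the 4 is obtuse.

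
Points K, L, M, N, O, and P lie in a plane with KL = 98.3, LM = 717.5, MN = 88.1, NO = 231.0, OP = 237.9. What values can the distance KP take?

62.2 ≤ KP ≤ 1372.8

The maximum is all hops collinear in one direction: 98.3 + 717.5 + 88.1 + 231.0 + 237.9 = 1372.8.
The longest hop is 717.5; the others sum to 655.3. Folding the others back against it leaves at least 717.5 − 655.3 = 62.2.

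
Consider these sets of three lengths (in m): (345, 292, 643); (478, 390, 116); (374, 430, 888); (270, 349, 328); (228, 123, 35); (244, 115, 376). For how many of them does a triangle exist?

(292,345,643): 292+345 ≤ 643 → not valid
(116,390,478): 116+390 > 478 → valid
(374,430,888): 374+430 ≤ 888 → not valid
(270,328,349): 270+328 > 349 → valid
(35,123,228): 35+123 ≤ 228 → not valid
(115,244,376): 115+244 ≤ 376 → not valid
2 of the 6 triples form a triangle.

2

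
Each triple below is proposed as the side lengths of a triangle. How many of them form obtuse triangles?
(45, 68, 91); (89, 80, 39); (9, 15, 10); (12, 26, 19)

(45,68,91): 45²+68² = 6649 < 8281 = 91² → obtuse
(89,80,39): 39²+80² = 7921 = 89² → right
(9,15,10): 9²+10² = 181 < 225 = 15² → obtuse
(12,26,19): 12²+19² = 505 < 676 = 26² → obtuse
3 of the 4 are obtuse.

3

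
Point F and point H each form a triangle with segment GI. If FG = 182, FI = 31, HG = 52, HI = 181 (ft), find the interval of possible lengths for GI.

From triangle FGI: |182 − 31| < GI < 182 + 31, i.e. 151 < GI < 213.
From triangle HGI: 129 < GI < 233.
Both must hold, so GI lies in the intersection.

151 < GI < 213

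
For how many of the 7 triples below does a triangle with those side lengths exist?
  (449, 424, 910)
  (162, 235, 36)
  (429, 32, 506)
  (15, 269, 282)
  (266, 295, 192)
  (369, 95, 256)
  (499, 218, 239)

2

(424,449,910): 424+449 ≤ 910 → not valid
(36,162,235): 36+162 ≤ 235 → not valid
(32,429,506): 32+429 ≤ 506 → not valid
(15,269,282): 15+269 > 282 → valid
(192,266,295): 192+266 > 295 → valid
(95,256,369): 95+256 ≤ 369 → not valid
(218,239,499): 218+239 ≤ 499 → not valid
2 of the 7 triples form a triangle.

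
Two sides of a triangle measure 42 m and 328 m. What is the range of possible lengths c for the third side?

286 < c < 370

By the triangle inequality, c must be less than 42 + 328 = 370 and greater than |42 − 328| = 286.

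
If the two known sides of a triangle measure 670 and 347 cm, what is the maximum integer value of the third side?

1016

The third side must be strictly less than 670 + 347 = 1017.
The largest integer below 1017 is 1016.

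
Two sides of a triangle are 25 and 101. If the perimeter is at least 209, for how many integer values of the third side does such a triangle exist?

Triangle inequality: 76 < x < 126. Perimeter ≥ 209 gives x ≥ 209 − 25 − 101 = 83.
So 83 ≤ x < 126; integers 83 through 125: 43 values.

43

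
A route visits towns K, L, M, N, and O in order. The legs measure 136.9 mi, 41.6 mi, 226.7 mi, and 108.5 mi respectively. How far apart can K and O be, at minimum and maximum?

0 ≤ KO ≤ 513.7 mi

The maximum is all hops collinear in one direction: 136.9 + 41.6 + 226.7 + 108.5 = 513.7.
The longest hop is 226.7; the others sum to 287.0. Since 226.7 ≤ 287.0, the path can fold back on itself completely, so the minimum distance is 0.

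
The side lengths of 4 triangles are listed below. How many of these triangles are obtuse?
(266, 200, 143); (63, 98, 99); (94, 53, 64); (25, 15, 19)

(266,200,143): 143²+200² = 60449 < 70756 = 266² → obtuse
(63,98,99): 63²+98² = 13573 > 9801 = 99² → acute
(94,53,64): 53²+64² = 6905 < 8836 = 94² → obtuse
(25,15,19): 15²+19² = 586 < 625 = 25² → obtuse
3 of the 4 are obtuse.

3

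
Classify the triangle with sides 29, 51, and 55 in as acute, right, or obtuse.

acute

Compare the square of the longest side to the sum of squares of the other two: 29² + 51² = 3442 > 3025 = 55².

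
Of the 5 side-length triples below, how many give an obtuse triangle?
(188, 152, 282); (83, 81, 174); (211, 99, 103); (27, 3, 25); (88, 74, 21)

3

(188,152,282): 152²+188² = 58448 < 79524 = 282² → obtuse
(83,81,174): 81+83 ≤ 174, not a triangle
(211,99,103): 99+103 ≤ 211, not a triangle
(27,3,25): 3²+25² = 634 < 729 = 27² → obtuse
(88,74,21): 21²+74² = 5917 < 7744 = 88² → obtuse
3 of the 5 are obtuse.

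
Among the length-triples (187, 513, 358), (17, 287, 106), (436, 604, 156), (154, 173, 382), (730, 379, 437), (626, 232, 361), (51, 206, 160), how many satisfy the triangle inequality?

(187,358,513): 187+358 > 513 → valid
(17,106,287): 17+106 ≤ 287 → not valid
(156,436,604): 156+436 ≤ 604 → not valid
(154,173,382): 154+173 ≤ 382 → not valid
(379,437,730): 379+437 > 730 → valid
(232,361,626): 232+361 ≤ 626 → not valid
(51,160,206): 51+160 > 206 → valid
3 of the 7 triples form a triangle.

3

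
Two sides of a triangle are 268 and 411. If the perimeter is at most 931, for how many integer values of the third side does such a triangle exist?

Triangle inequality: 143 < x < 679. Perimeter ≤ 931 gives x ≤ 931 − 268 − 411 = 252.
So 143 < x ≤ 252; integers 144 through 252: 109 values.

109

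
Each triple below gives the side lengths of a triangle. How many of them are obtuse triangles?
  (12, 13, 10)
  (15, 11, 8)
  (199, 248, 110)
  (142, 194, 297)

3

(12,13,10): 10²+12² = 244 > 169 = 13² → acute
(15,11,8): 8²+11² = 185 < 225 = 15² → obtuse
(199,248,110): 110²+199² = 51701 < 61504 = 248² → obtuse
(142,194,297): 142²+194² = 57800 < 88209 = 297² → obtuse
3 of the 4 are obtuse.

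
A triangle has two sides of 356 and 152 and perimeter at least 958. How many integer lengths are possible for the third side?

Triangle inequality: 204 < x < 508. Perimeter ≥ 958 gives x ≥ 958 − 356 − 152 = 450.
So 450 ≤ x < 508; integers 450 through 507: 58 values.

58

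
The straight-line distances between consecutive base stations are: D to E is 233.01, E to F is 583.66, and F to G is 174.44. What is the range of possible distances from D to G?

176.21 ≤ DG ≤ 991.11

The maximum is all hops collinear in one direction: 233.01 + 583.66 + 174.44 = 991.11.
The longest hop is 583.66; the others sum to 407.45. Folding the others back against it leaves at least 583.66 − 407.45 = 176.21.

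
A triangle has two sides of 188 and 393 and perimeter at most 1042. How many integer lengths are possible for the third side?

256

Triangle inequality: 205 < x < 581. Perimeter ≤ 1042 gives x ≤ 1042 − 188 − 393 = 461.
So 205 < x ≤ 461; integers 206 through 461: 256 values.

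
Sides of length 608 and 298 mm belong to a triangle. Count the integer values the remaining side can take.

595

The third side lies in the open interval (310, 906).
Integers from 311 to 905 inclusive: 905 − 311 + 1 = 595.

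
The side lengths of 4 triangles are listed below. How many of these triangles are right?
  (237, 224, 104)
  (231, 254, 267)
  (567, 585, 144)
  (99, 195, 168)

(237,224,104): 104²+224² = 60992 > 56169 = 237² → acute
(231,254,267): 231²+254² = 117877 > 71289 = 267² → acute
(567,585,144): 144²+567² = 342225 = 585² → right
(99,195,168): 99²+168² = 38025 = 195² → right
2 of the 4 are right.

2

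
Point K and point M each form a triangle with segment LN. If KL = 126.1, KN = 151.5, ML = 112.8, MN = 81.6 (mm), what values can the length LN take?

31.2 < LN < 194.4

From triangle KLN: |126.1 − 151.5| < LN < 126.1 + 151.5, i.e. 25.4 < LN < 277.6.
From triangle MLN: 31.2 < LN < 194.4.
Both must hold, so LN lies in the intersection.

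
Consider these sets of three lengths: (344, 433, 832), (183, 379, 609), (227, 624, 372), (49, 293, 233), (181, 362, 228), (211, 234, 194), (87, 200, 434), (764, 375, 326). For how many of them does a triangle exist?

(344,433,832): 344+433 ≤ 832 → not valid
(183,379,609): 183+379 ≤ 609 → not valid
(227,372,624): 227+372 ≤ 624 → not valid
(49,233,293): 49+233 ≤ 293 → not valid
(181,228,362): 181+228 > 362 → valid
(194,211,234): 194+211 > 234 → valid
(87,200,434): 87+200 ≤ 434 → not valid
(326,375,764): 326+375 ≤ 764 → not valid
2 of the 8 triples form a triangle.

2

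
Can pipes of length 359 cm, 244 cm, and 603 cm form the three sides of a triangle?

No

The two shorter sides sum to 603, exactly equal to the longest side 603.
That gives only a degenerate (flat) triangle — the inequality must be strict.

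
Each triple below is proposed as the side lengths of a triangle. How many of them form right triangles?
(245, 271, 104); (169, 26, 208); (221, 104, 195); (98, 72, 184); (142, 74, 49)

(245,271,104): 104²+245² = 70841 < 73441 = 271² → obtuse
(169,26,208): 26+169 ≤ 208, not a triangle
(221,104,195): 104²+195² = 48841 = 221² → right
(98,72,184): 72+98 ≤ 184, not a triangle
(142,74,49): 49+74 ≤ 142, not a triangle
1 of the 5 is right.

1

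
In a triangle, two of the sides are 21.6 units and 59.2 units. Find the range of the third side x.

37.6 < x < 80.8

By the triangle inequality, x must be less than 21.6 + 59.2 = 80.8 and greater than |21.6 − 59.2| = 37.6.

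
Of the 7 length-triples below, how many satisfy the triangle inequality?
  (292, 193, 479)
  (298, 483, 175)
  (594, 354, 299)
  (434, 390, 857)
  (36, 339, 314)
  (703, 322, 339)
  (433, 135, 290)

(193,292,479): 193+292 > 479 → valid
(175,298,483): 175+298 ≤ 483 → not valid
(299,354,594): 299+354 > 594 → valid
(390,434,857): 390+434 ≤ 857 → not valid
(36,314,339): 36+314 > 339 → valid
(322,339,703): 322+339 ≤ 703 → not valid
(135,290,433): 135+290 ≤ 433 → not valid
3 of the 7 triples form a triangle.

3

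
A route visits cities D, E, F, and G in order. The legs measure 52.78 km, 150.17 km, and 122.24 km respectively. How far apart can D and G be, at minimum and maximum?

0 ≤ DG ≤ 325.19 km

The maximum is all hops collinear in one direction: 52.78 + 150.17 + 122.24 = 325.19.
The longest hop is 150.17; the others sum to 175.02. Since 150.17 ≤ 175.02, the path can fold back on itself completely, so the minimum distance is 0.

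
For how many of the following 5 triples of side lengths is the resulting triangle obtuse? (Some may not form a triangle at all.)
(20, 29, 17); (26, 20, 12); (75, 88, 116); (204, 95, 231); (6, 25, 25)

4

(20,29,17): 17²+20² = 689 < 841 = 29² → obtuse
(26,20,12): 12²+20² = 544 < 676 = 26² → obtuse
(75,88,116): 75²+88² = 13369 < 13456 = 116² → obtuse
(204,95,231): 95²+204² = 50641 < 53361 = 231² → obtuse
(6,25,25): 6²+25² = 661 > 625 = 25² → acute
4 of the 5 are obtuse.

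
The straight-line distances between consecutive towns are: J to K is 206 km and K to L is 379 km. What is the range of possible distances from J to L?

173 ≤ JL ≤ 585 km

By the triangle inequality, |206 − 379| ≤ JL ≤ 206 + 379.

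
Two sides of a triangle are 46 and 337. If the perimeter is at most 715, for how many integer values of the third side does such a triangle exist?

Triangle inequality: 291 < x < 383. Perimeter ≤ 715 gives x ≤ 715 − 46 − 337 = 332.
So 291 < x ≤ 332; integers 292 through 332: 41 values.

41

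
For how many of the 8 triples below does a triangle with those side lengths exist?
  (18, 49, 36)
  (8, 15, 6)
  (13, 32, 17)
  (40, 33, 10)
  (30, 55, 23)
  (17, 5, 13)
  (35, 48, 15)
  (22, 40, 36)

(18,36,49): 18+36 > 49 → valid
(6,8,15): 6+8 ≤ 15 → not valid
(13,17,32): 13+17 ≤ 32 → not valid
(10,33,40): 10+33 > 40 → valid
(23,30,55): 23+30 ≤ 55 → not valid
(5,13,17): 5+13 > 17 → valid
(15,35,48): 15+35 > 48 → valid
(22,36,40): 22+36 > 40 → valid
5 of the 8 triples form a triangle.

5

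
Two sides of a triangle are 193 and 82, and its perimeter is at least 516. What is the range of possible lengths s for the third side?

Triangle inequality alone gives 111 < s < 275.
The perimeter condition gives s ≥ 516 − 193 − 82 = 241.
Intersecting the two: 241 ≤ s < 275.

241 ≤ s < 275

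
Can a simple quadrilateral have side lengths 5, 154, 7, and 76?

For a quadrilateral, each side must be shorter than the sum of the others.
Here the longest side is 154, but the remaining 3 sides sum to only 88.

No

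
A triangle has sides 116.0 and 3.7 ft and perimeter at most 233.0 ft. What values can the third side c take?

112.3 < c ≤ 113.3

Triangle inequality alone gives 112.3 < c < 119.7.
The perimeter condition gives c ≤ 233.0 − 116.0 − 3.7 = 113.3.
Intersecting the two: 112.3 < c ≤ 113.3.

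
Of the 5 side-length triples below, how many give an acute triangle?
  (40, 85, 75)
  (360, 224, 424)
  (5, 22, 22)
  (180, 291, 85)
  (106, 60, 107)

2

(40,85,75): 40²+75² = 7225 = 85² → right
(360,224,424): 224²+360² = 179776 = 424² → right
(5,22,22): 5²+22² = 509 > 484 = 22² → acute
(180,291,85): 85+180 ≤ 291, not a triangle
(106,60,107): 60²+106² = 14836 > 11449 = 107² → acute
2 of the 5 are acute.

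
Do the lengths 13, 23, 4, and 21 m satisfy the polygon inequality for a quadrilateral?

Yes

A quadrilateral exists iff every side is shorter than the sum of the others — equivalently, the longest side is less than the sum of the rest.
Longest side 23 < 38 (sum of the remaining 3), so yes.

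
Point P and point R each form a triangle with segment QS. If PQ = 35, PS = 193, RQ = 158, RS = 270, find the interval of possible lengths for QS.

From triangle PQS: |35 − 193| < QS < 35 + 193, i.e. 158 < QS < 228.
From triangle RQS: 112 < QS < 428.
Both must hold, so QS lies in the intersection.

158 < QS < 228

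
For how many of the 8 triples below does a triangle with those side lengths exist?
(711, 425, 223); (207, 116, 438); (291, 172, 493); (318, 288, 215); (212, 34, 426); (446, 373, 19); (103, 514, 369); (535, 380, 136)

(223,425,711): 223+425 ≤ 711 → not valid
(116,207,438): 116+207 ≤ 438 → not valid
(172,291,493): 172+291 ≤ 493 → not valid
(215,288,318): 215+288 > 318 → valid
(34,212,426): 34+212 ≤ 426 → not valid
(19,373,446): 19+373 ≤ 446 → not valid
(103,369,514): 103+369 ≤ 514 → not valid
(136,380,535): 136+380 ≤ 535 → not valid
1 of the 8 triples forms a triangle.

1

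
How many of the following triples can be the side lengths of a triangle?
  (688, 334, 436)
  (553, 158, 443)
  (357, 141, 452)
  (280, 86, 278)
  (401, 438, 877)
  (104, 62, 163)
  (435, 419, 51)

6

(334,436,688): 334+436 > 688 → valid
(158,443,553): 158+443 > 553 → valid
(141,357,452): 141+357 > 452 → valid
(86,278,280): 86+278 > 280 → valid
(401,438,877): 401+438 ≤ 877 → not valid
(62,104,163): 62+104 > 163 → valid
(51,419,435): 51+419 > 435 → valid
6 of the 7 triples form a triangle.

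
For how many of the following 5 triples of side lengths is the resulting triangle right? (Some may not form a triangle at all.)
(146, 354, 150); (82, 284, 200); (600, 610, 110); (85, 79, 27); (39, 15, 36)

2

(146,354,150): 146+150 ≤ 354, not a triangle
(82,284,200): 82+200 ≤ 284, not a triangle
(600,610,110): 110²+600² = 372100 = 610² → right
(85,79,27): 27²+79² = 6970 < 7225 = 85² → obtuse
(39,15,36): 15²+36² = 1521 = 39² → right
2 of the 5 are right.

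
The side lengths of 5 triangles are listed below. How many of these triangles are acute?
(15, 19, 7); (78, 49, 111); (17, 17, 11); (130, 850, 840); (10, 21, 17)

1

(15,19,7): 7²+15² = 274 < 361 = 19² → obtuse
(78,49,111): 49²+78² = 8485 < 12321 = 111² → obtuse
(17,17,11): 11²+17² = 410 > 289 = 17² → acute
(130,850,840): 130²+840² = 722500 = 850² → right
(10,21,17): 10²+17² = 389 < 441 = 21² → obtuse
1 of the 5 is acute.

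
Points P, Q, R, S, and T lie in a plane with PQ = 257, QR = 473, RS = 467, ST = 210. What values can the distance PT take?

The maximum is all hops collinear in one direction: 257 + 473 + 467 + 210 = 1407.
The longest hop is 473; the others sum to 934. Since 473 ≤ 934, the path can fold back on itself completely, so the minimum distance is 0.

0 ≤ PT ≤ 1407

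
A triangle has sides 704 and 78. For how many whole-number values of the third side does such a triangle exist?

The third side lies in the open interval (626, 782).
Integers from 627 to 781 inclusive: 781 − 627 + 1 = 155.

155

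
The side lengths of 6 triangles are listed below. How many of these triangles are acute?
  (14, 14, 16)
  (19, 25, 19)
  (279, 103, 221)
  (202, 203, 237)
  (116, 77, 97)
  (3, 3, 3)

5

(14,14,16): 14²+14² = 392 > 256 = 16² → acute
(19,25,19): 19²+19² = 722 > 625 = 25² → acute
(279,103,221): 103²+221² = 59450 < 77841 = 279² → obtuse
(202,203,237): 202²+203² = 82013 > 56169 = 237² → acute
(116,77,97): 77²+97² = 15338 > 13456 = 116² → acute
(3,3,3): 3²+3² = 18 > 9 = 3² → acute
5 of the 6 are acute.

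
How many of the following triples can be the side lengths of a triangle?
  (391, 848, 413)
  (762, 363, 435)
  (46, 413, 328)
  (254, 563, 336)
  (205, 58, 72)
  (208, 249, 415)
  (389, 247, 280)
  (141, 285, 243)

5

(391,413,848): 391+413 ≤ 848 → not valid
(363,435,762): 363+435 > 762 → valid
(46,328,413): 46+328 ≤ 413 → not valid
(254,336,563): 254+336 > 563 → valid
(58,72,205): 58+72 ≤ 205 → not valid
(208,249,415): 208+249 > 415 → valid
(247,280,389): 247+280 > 389 → valid
(141,243,285): 141+243 > 285 → valid
5 of the 8 triples form a triangle.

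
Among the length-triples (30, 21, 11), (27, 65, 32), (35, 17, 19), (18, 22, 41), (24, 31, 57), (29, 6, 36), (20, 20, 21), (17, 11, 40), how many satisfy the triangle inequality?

(11,21,30): 11+21 > 30 → valid
(27,32,65): 27+32 ≤ 65 → not valid
(17,19,35): 17+19 > 35 → valid
(18,22,41): 18+22 ≤ 41 → not valid
(24,31,57): 24+31 ≤ 57 → not valid
(6,29,36): 6+29 ≤ 36 → not valid
(20,20,21): 20+20 > 21 → valid
(11,17,40): 11+17 ≤ 40 → not valid
3 of the 8 triples form a triangle.

3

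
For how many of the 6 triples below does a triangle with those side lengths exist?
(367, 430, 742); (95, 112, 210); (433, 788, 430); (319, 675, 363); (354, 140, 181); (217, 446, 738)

(367,430,742): 367+430 > 742 → valid
(95,112,210): 95+112 ≤ 210 → not valid
(430,433,788): 430+433 > 788 → valid
(319,363,675): 319+363 > 675 → valid
(140,181,354): 140+181 ≤ 354 → not valid
(217,446,738): 217+446 ≤ 738 → not valid
3 of the 6 triples form a triangle.

3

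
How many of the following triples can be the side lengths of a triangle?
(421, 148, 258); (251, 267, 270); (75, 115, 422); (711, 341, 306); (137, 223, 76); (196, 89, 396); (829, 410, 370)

(148,258,421): 148+258 ≤ 421 → not valid
(251,267,270): 251+267 > 270 → valid
(75,115,422): 75+115 ≤ 422 → not valid
(306,341,711): 306+341 ≤ 711 → not valid
(76,137,223): 76+137 ≤ 223 → not valid
(89,196,396): 89+196 ≤ 396 → not valid
(370,410,829): 370+410 ≤ 829 → not valid
1 of the 7 triples forms a triangle.

1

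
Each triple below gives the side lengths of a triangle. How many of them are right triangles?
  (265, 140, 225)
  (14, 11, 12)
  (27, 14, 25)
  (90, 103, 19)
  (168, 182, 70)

(265,140,225): 140²+225² = 70225 = 265² → right
(14,11,12): 11²+12² = 265 > 196 = 14² → acute
(27,14,25): 14²+25² = 821 > 729 = 27² → acute
(90,103,19): 19²+90² = 8461 < 10609 = 103² → obtuse
(168,182,70): 70²+168² = 33124 = 182² → right
2 of the 5 are right.

2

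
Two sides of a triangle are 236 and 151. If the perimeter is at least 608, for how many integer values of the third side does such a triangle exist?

166

Triangle inequality: 85 < x < 387. Perimeter ≥ 608 gives x ≥ 608 − 236 − 151 = 221.
So 221 ≤ x < 387; integers 221 through 386: 166 values.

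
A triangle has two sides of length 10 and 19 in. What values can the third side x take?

9 < x < 29

By the triangle inequality, x must be less than 10 + 19 = 29 and greater than |10 − 19| = 9.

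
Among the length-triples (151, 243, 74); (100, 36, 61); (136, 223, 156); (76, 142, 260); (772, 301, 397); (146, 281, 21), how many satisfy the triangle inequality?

(74,151,243): 74+151 ≤ 243 → not valid
(36,61,100): 36+61 ≤ 100 → not valid
(136,156,223): 136+156 > 223 → valid
(76,142,260): 76+142 ≤ 260 → not valid
(301,397,772): 301+397 ≤ 772 → not valid
(21,146,281): 21+146 ≤ 281 → not valid
1 of the 6 triples forms a triangle.

1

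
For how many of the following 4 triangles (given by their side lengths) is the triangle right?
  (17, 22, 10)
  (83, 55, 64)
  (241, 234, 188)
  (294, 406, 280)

1

(17,22,10): 10²+17² = 389 < 484 = 22² → obtuse
(83,55,64): 55²+64² = 7121 > 6889 = 83² → acute
(241,234,188): 188²+234² = 90100 > 58081 = 241² → acute
(294,406,280): 280²+294² = 164836 = 406² → right
1 of the 4 is right.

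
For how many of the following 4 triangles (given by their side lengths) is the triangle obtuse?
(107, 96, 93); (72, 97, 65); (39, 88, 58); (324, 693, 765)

(107,96,93): 93²+96² = 17865 > 11449 = 107² → acute
(72,97,65): 65²+72² = 9409 = 97² → right
(39,88,58): 39²+58² = 4885 < 7744 = 88² → obtuse
(324,693,765): 324²+693² = 585225 = 765² → right
1 of the 4 is obtuse.

1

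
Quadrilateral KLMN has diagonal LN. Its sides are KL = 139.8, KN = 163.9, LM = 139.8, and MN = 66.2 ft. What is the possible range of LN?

From triangle KLN: |139.8 − 163.9| < LN < 139.8 + 163.9, i.e. 24.1 < LN < 303.7.
From triangle MLN: 73.6 < LN < 206.0.
Both must hold, so LN lies in the intersection.

73.6 < LN < 206.0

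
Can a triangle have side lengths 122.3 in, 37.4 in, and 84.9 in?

No

The two shorter sides sum to 122.3, exactly equal to the longest side 122.3.
That gives only a degenerate (flat) triangle — the inequality must be strict.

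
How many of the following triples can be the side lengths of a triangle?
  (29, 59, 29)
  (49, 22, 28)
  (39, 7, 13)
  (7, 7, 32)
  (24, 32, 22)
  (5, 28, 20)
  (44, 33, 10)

(29,29,59): 29+29 ≤ 59 → not valid
(22,28,49): 22+28 > 49 → valid
(7,13,39): 7+13 ≤ 39 → not valid
(7,7,32): 7+7 ≤ 32 → not valid
(22,24,32): 22+24 > 32 → valid
(5,20,28): 5+20 ≤ 28 → not valid
(10,33,44): 10+33 ≤ 44 → not valid
2 of the 7 triples form a triangle.

2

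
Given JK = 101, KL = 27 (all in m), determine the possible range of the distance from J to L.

By the triangle inequality, |101 − 27| ≤ JL ≤ 101 + 27.

74 ≤ JL ≤ 128 m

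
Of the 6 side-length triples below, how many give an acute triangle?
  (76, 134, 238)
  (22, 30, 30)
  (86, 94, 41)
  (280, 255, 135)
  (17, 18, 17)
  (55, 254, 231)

4

(76,134,238): 76+134 ≤ 238, not a triangle
(22,30,30): 22²+30² = 1384 > 900 = 30² → acute
(86,94,41): 41²+86² = 9077 > 8836 = 94² → acute
(280,255,135): 135²+255² = 83250 > 78400 = 280² → acute
(17,18,17): 17²+17² = 578 > 324 = 18² → acute
(55,254,231): 55²+231² = 56386 < 64516 = 254² → obtuse
4 of the 6 are acute.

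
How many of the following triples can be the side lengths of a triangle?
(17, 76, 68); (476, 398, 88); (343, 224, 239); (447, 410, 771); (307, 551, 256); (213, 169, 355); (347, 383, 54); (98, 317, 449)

(17,68,76): 17+68 > 76 → valid
(88,398,476): 88+398 > 476 → valid
(224,239,343): 224+239 > 343 → valid
(410,447,771): 410+447 > 771 → valid
(256,307,551): 256+307 > 551 → valid
(169,213,355): 169+213 > 355 → valid
(54,347,383): 54+347 > 383 → valid
(98,317,449): 98+317 ≤ 449 → not valid
7 of the 8 triples form a triangle.

7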